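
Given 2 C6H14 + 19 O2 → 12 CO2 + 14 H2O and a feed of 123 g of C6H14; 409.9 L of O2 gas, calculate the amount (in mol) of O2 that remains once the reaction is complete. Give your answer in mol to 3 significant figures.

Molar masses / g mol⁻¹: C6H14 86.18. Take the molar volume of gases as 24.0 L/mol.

3.52 mol

n(C6H14) = 123.0 / 86.18 = 1.427 mol
n(O2) = 409.9 / 24.0 = 17.08 mol
n/ν for C6H14 = 1.427/2 = 0.7135
n/ν for O2 = 17.08/19 = 0.8989
Smallest n/ν is C6H14 → limiting reagent.
O2 consumed = (19/2) × 1.427 = 13.56 mol
O2 remaining = 17.08 − 13.56 = 3.520 mol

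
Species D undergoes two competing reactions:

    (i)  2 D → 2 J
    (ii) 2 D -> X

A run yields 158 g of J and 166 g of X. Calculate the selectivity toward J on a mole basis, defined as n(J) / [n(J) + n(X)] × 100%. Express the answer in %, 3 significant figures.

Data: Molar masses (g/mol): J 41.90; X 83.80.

65.6 %

n(J) = 158 / 41.90 = 3.771 mol
n(X) = 166 / 83.80 = 1.981 mol
selectivity = 3.771/(3.771+1.981) × 100 = 65.56 %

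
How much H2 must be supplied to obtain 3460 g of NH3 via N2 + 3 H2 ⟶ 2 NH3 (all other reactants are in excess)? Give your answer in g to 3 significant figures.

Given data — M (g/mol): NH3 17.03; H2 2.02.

616 g

n(NH3) = 3460 / 17.03 = 203.2 mol
n(H2) = (3/2) × 203.2 = 304.8 mol
mass = 304.8 × 2.02 = 615.7 g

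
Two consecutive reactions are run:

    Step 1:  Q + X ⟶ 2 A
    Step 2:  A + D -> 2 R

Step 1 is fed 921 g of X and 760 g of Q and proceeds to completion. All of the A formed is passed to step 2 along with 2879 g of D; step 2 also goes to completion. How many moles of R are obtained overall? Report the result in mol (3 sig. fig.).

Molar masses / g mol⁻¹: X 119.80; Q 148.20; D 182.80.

20.5 mol

Step 1:
n(X) = 921.0 / 119.80 = 7.688 mol
n(Q) = 760.0 / 148.20 = 5.128 mol
n/ν for X = 7.688/1 = 7.688
n/ν for Q = 5.128/1 = 5.128
Smallest n/ν is Q → limiting reagent.
n(A) produced = (2/1) × 5.128 = 10.26 mol
Step 2:
n(A) available = 10.26 mol
n(D) = 2879 / 182.80 = 15.75 mol
n/ν for A = 10.26/1 = 10.26
n/ν for D = 15.75/1 = 15.75
Smallest n/ν is A → limiting reagent.
n(R) = (2/1) × 10.26 = 20.52 mol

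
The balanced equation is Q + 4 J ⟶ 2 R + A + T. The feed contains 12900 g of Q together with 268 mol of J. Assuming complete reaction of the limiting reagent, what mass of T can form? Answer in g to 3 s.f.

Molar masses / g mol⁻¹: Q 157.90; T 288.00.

n(Q) = 12900 / 157.90 = 81.70 mol
n(J) = 268.0 mol
n/ν → Q: 81.70, J: 67.00; J is limiting.
n(T) = (1/4) × 268.0 = 67.00 mol
mass = 67.00 × 288.00 = 19300 g

19300 g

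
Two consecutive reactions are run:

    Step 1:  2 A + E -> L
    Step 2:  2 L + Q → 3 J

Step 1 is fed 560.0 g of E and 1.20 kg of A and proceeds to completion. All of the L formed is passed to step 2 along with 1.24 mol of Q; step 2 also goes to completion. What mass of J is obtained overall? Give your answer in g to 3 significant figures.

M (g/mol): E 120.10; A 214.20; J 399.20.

Step 1:
n(E) = 560.0 / 120.10 = 4.663 mol
n(A) = 1.200×1000 / 214.20 = 5.602 mol
n/ν → E: 4.663, A: 2.801; A is limiting.
n(L) produced = (1/2) × 5.602 = 2.801 mol
Step 2:
n(L) available = 2.801 mol
n(Q) = 1.240 mol
n/ν → L: 1.401, Q: 1.240; Q is limiting.
n(J) = (3/1) × 1.240 = 3.720 mol
mass = 3.720 × 399.20 = 1485 g

1490 g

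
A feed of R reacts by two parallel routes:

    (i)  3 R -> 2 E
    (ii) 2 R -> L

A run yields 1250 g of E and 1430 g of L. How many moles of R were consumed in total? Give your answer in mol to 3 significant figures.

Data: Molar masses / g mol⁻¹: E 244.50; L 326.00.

n(E) = 1250 / 244.50 = 5.112 mol
n(L) = 1430 / 326.00 = 4.387 mol
n(R) via (i) = (3/2)×5.112 = 7.668 mol
n(R) via (ii) = (2/1)×4.387 = 8.774 mol
total n(R) = 7.668 + 8.774 = 16.44 mol

16.4 mol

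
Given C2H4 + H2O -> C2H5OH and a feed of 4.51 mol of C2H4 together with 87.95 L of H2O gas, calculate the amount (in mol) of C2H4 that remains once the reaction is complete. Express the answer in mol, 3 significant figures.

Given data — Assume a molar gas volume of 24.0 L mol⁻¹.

0.845 mol

n(C2H4) = 4.510 mol
n(H2O) = 87.95 / 24.0 = 3.665 mol
n/ν for C2H4 = 4.510/1 = 4.510
n/ν for H2O = 3.665/1 = 3.665
Smallest n/ν is H2O → limiting reagent.
C2H4 consumed = (1/1) × 3.665 = 3.665 mol
C2H4 remaining = 4.510 − 3.665 = 0.8450 mol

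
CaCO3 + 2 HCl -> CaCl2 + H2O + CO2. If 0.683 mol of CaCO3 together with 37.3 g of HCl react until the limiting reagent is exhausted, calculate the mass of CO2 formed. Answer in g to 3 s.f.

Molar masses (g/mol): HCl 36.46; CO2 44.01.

n(CaCO3) = 0.6830 mol
n(HCl) = 37.30 / 36.46 = 1.023 mol
n/ν → CaCO3: 0.6830, HCl: 0.5115; HCl is limiting.
n(CO2) = (1/2) × 1.023 = 0.5115 mol
mass = 0.5115 × 44.01 = 22.51 g

22.5 g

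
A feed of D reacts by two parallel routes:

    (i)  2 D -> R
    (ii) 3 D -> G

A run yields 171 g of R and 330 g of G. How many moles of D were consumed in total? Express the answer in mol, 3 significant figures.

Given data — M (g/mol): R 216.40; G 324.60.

n(R) = 171 / 216.40 = 0.7902 mol
n(G) = 330 / 324.60 = 1.017 mol
n(D) via (i) = (2/1)×0.7902 = 1.580 mol
n(D) via (ii) = (3/1)×1.017 = 3.051 mol
total n(D) = 1.580 + 3.051 = 4.631 mol

4.63 mol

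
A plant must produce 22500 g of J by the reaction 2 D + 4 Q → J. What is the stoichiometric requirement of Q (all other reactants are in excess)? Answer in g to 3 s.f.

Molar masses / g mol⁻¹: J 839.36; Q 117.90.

n(J) = 22500 / 839.36 = 26.81 mol
n(Q) = (4/1) × 26.81 = 107.2 mol
mass = 107.2 × 117.90 = 12640 g

12600 g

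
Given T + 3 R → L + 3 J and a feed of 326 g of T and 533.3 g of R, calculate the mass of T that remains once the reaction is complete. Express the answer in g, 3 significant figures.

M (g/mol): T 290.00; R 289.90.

148 g

n(T) = 326.0 / 290.00 = 1.124 mol
n(R) = 533.3 / 289.90 = 1.840 mol
n/ν → T: 1.124, R: 0.6133; R is limiting.
T consumed = (1/3) × 1.840 = 0.6133 mol
T remaining = 1.124 − 0.6133 = 0.5107 mol
mass = 0.5107 × 290.00 = 148.1 g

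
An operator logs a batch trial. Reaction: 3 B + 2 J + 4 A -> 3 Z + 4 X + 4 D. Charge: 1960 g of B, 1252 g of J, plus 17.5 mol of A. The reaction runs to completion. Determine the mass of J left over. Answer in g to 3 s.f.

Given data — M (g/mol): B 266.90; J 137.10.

581 g

n(B) = 1960 / 266.90 = 7.344 mol
n(J) = 1252 / 137.10 = 9.132 mol
n(A) = 17.50 mol
n/ν for B = 7.344/3 = 2.448
n/ν for J = 9.132/2 = 4.566
n/ν for A = 17.50/4 = 4.375
Smallest n/ν is B → limiting reagent.
J consumed = (2/3) × 7.344 = 4.896 mol
J remaining = 9.132 − 4.896 = 4.236 mol
mass = 4.236 × 137.10 = 580.8 g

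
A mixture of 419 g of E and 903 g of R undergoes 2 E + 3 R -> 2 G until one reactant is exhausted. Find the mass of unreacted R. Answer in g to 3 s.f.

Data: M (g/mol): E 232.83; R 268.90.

177 g

n(E) = 419.0 / 232.83 = 1.800 mol
n(R) = 903.0 / 268.90 = 3.358 mol
n/ν → E: 0.9000, R: 1.119; E is limiting.
R consumed = (3/2) × 1.800 = 2.700 mol
R remaining = 3.358 − 2.700 = 0.6580 mol
mass = 0.6580 × 268.90 = 176.9 g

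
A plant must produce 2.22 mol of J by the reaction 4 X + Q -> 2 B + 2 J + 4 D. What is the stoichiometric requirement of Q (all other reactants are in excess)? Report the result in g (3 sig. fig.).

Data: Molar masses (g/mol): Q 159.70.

n(J) = 2.220 mol
n(Q) = (1/2) × 2.220 = 1.110 mol
mass = 1.110 × 159.70 = 177.3 g

177 g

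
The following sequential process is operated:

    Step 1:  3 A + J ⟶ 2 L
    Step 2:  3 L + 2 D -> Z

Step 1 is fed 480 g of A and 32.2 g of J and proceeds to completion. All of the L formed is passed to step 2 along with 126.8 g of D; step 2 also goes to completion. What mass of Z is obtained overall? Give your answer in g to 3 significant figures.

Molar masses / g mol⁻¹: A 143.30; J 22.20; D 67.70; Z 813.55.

606 g

Step 1:
n(A) = 480.0 / 143.30 = 3.350 mol
n(J) = 32.20 / 22.20 = 1.450 mol
n/ν for A = 3.350/3 = 1.117
n/ν for J = 1.450/1 = 1.450
Smallest n/ν is A → limiting reagent.
n(L) produced = (2/3) × 3.350 = 2.233 mol
Step 2:
n(L) available = 2.233 mol
n(D) = 126.8 / 67.70 = 1.873 mol
n/ν for L = 2.233/3 = 0.7443
n/ν for D = 1.873/2 = 0.9365
Smallest n/ν is L → limiting reagent.
n(Z) = (1/3) × 2.233 = 0.7443 mol
mass = 0.7443 × 813.55 = 605.5 g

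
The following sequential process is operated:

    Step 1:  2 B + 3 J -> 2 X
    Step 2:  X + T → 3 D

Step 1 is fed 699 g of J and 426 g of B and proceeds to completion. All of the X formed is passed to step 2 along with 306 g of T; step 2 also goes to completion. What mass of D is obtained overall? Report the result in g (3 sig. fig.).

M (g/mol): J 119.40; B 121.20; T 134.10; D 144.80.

Step 1:
n(J) = 699.0 / 119.40 = 5.854 mol
n(B) = 426.0 / 121.20 = 3.515 mol
n/ν → J: 1.951, B: 1.758; B is limiting.
n(X) produced = (2/2) × 3.515 = 3.515 mol
Step 2:
n(X) available = 3.515 mol
n(T) = 306.0 / 134.10 = 2.282 mol
n/ν → X: 3.515, T: 2.282; T is limiting.
n(D) = (3/1) × 2.282 = 6.846 mol
mass = 6.846 × 144.80 = 991.3 g

991 g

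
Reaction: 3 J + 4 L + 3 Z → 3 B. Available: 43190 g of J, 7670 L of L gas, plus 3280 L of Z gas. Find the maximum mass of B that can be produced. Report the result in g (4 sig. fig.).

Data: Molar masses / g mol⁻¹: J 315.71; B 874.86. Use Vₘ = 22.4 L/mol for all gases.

119700 g

n(J) = 43190 / 315.71 = 136.8 mol
n(L) = 7670 / 22.4 = 342.4 mol
n(Z) = 3280 / 22.4 = 146.4 mol
n/ν → J: 45.60, L: 85.60, Z: 48.80; J is limiting.
n(B) = (3/3) × 136.8 = 136.8 mol
mass = 136.8 × 874.86 = 119700 g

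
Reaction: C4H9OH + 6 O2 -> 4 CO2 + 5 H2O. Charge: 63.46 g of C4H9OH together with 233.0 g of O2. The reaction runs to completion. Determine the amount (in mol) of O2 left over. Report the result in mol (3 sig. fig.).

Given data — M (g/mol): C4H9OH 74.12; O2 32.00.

2.14 mol

n(C4H9OH) = 63.46 / 74.12 = 0.8562 mol
n(O2) = 233.0 / 32.00 = 7.281 mol
n/ν for C4H9OH = 0.8562/1 = 0.8562
n/ν for O2 = 7.281/6 = 1.214
Smallest n/ν is C4H9OH → limiting reagent.
O2 consumed = (6/1) × 0.8562 = 5.137 mol
O2 remaining = 7.281 − 5.137 = 2.144 mol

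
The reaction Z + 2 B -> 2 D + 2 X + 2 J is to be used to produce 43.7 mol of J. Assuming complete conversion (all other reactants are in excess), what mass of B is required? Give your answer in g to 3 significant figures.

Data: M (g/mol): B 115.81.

5060 g

n(J) = 43.70 mol
n(B) = (2/2) × 43.70 = 43.70 mol
mass = 43.70 × 115.81 = 5061 g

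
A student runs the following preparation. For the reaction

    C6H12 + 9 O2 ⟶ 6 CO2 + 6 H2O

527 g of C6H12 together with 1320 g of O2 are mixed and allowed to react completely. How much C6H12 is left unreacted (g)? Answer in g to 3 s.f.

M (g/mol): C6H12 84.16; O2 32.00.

141 g

n(C6H12) = 527.0 / 84.16 = 6.262 mol
n(O2) = 1320 / 32.00 = 41.25 mol
n/ν → C6H12: 6.262, O2: 4.583; O2 is limiting.
C6H12 consumed = (1/9) × 41.25 = 4.583 mol
C6H12 remaining = 6.262 − 4.583 = 1.679 mol
mass = 1.679 × 84.16 = 141.3 g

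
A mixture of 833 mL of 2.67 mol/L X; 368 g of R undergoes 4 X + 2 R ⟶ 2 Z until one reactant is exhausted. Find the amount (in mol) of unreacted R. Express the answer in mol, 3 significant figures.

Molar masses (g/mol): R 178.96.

n(X) = 2.67 × 833.0/1000 = 2.224 mol
n(R) = 368.0 / 178.96 = 2.056 mol
n/ν for X = 2.224/4 = 0.5560
n/ν for R = 2.056/2 = 1.028
Smallest n/ν is X → limiting reagent.
R consumed = (2/4) × 2.224 = 1.112 mol
R remaining = 2.056 − 1.112 = 0.9440 mol

0.944 mol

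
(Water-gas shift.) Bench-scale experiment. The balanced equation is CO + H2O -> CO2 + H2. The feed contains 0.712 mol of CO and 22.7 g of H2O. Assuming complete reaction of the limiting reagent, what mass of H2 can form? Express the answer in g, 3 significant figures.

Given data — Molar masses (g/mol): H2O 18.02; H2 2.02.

1.44 g

n(CO) = 0.7120 mol
n(H2O) = 22.70 / 18.02 = 1.260 mol
n/ν for CO = 0.7120/1 = 0.7120
n/ν for H2O = 1.260/1 = 1.260
Smallest n/ν is CO → limiting reagent.
n(H2) = (1/1) × 0.7120 = 0.7120 mol
mass = 0.7120 × 2.02 = 1.438 g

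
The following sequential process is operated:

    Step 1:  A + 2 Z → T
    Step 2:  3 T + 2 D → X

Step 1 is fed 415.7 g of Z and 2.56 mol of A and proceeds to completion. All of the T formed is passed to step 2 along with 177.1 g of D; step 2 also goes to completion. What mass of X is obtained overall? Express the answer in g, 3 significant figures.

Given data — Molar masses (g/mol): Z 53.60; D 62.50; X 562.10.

Step 1:
n(Z) = 415.7 / 53.60 = 7.756 mol
n(A) = 2.560 mol
n/ν for Z = 7.756/2 = 3.878
n/ν for A = 2.560/1 = 2.560
Smallest n/ν is A → limiting reagent.
n(T) produced = (1/1) × 2.560 = 2.560 mol
Step 2:
n(T) available = 2.560 mol
n(D) = 177.1 / 62.50 = 2.834 mol
n/ν for T = 2.560/3 = 0.8533
n/ν for D = 2.834/2 = 1.417
Smallest n/ν is T → limiting reagent.
n(X) = (1/3) × 2.560 = 0.8533 mol
mass = 0.8533 × 562.10 = 479.6 g

480 g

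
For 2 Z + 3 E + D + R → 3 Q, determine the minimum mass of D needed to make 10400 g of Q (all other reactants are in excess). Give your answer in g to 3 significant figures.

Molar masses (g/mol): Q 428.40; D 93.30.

n(Q) = 10400 / 428.40 = 24.28 mol
n(D) = (1/3) × 24.28 = 8.093 mol
mass = 8.093 × 93.30 = 755.1 g

755 g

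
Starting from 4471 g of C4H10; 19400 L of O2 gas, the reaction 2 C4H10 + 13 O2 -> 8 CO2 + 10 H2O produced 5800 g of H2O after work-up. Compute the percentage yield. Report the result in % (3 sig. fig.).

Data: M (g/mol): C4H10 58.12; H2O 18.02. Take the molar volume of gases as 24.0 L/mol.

n(C4H10) = 4471 / 58.12 = 76.93 mol
n(O2) = 19400 / 24.0 = 808.3 mol
n/ν for C4H10 = 76.93/2 = 38.47
n/ν for O2 = 808.3/13 = 62.18
Smallest n/ν is C4H10 → limiting reagent.
theoretical n(H2O) = (10/2) × 76.93 = 384.7 mol → 6932 g
% yield = 5800 / 6932 × 100 = 83.67 %

83.7 %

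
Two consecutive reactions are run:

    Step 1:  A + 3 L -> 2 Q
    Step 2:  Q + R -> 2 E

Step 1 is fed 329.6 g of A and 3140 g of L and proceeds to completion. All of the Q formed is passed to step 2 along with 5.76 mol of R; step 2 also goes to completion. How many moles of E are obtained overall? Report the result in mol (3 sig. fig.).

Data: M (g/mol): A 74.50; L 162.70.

Step 1:
n(A) = 329.6 / 74.50 = 4.424 mol
n(L) = 3140 / 162.70 = 19.30 mol
n/ν for A = 4.424/1 = 4.424
n/ν for L = 19.30/3 = 6.433
Smallest n/ν is A → limiting reagent.
n(Q) produced = (2/1) × 4.424 = 8.848 mol
Step 2:
n(Q) available = 8.848 mol
n(R) = 5.760 mol
n/ν for Q = 8.848/1 = 8.848
n/ν for R = 5.760/1 = 5.760
Smallest n/ν is R → limiting reagent.
n(E) = (2/1) × 5.760 = 11.52 mol

11.5 mol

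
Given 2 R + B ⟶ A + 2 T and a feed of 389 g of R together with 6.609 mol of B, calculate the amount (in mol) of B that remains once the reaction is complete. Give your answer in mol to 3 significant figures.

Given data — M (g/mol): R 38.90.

n(R) = 389.0 / 38.90 = 10.00 mol
n(B) = 6.609 mol
n/ν → R: 5.000, B: 6.609; R is limiting.
B consumed = (1/2) × 10.00 = 5.000 mol
B remaining = 6.609 − 5.000 = 1.609 mol

1.61 mol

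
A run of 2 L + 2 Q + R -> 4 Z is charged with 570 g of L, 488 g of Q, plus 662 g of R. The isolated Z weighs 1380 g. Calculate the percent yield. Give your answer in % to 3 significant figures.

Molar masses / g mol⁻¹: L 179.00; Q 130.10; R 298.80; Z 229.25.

n(L) = 570.0 / 179.00 = 3.184 mol
n(Q) = 488.0 / 130.10 = 3.751 mol
n(R) = 662.0 / 298.80 = 2.216 mol
n/ν for L = 3.184/2 = 1.592
n/ν for Q = 3.751/2 = 1.876
n/ν for R = 2.216/1 = 2.216
Smallest n/ν is L → limiting reagent.
theoretical n(Z) = (4/2) × 3.184 = 6.368 mol → 1460 g
% yield = 1380 / 1460 × 100 = 94.52 %

94.5 %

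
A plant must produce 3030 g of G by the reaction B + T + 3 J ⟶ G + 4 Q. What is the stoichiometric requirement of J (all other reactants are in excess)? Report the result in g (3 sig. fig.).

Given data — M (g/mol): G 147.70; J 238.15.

14700 g

n(G) = 3030 / 147.70 = 20.51 mol
n(J) = (3/1) × 20.51 = 61.53 mol
mass = 61.53 × 238.15 = 14650 g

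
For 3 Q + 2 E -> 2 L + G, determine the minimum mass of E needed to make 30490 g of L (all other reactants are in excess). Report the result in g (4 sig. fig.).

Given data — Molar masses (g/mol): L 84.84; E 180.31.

64800 g

n(L) = 30490 / 84.84 = 359.4 mol
n(E) = (2/2) × 359.4 = 359.4 mol
mass = 359.4 × 180.31 = 64800 g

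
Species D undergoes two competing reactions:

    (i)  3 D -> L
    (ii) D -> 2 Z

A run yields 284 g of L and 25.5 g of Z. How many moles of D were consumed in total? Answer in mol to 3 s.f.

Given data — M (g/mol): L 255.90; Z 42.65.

3.63 mol

n(L) = 284 / 255.90 = 1.110 mol
n(Z) = 25.5 / 42.65 = 0.5979 mol
n(D) via (i) = (3/1)×1.110 = 3.330 mol
n(D) via (ii) = (1/2)×0.5979 = 0.2990 mol
total n(D) = 3.330 + 0.2990 = 3.629 mol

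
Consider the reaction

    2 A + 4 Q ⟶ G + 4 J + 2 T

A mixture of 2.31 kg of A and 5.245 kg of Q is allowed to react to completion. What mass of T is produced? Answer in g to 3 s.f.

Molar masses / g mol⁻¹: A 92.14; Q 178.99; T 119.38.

n(A) = 2.310×1000 / 92.14 = 25.07 mol
n(Q) = 5.245×1000 / 178.99 = 29.30 mol
n/ν for A = 25.07/2 = 12.54
n/ν for Q = 29.30/4 = 7.325
Smallest n/ν is Q → limiting reagent.
n(T) = (2/4) × 29.30 = 14.65 mol
mass = 14.65 × 119.38 = 1749 g

1750 g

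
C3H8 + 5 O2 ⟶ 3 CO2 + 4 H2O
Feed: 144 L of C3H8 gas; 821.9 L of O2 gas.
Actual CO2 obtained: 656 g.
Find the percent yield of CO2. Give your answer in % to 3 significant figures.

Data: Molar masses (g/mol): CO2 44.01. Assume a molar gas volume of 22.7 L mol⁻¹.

n(C3H8) = 144.0 / 22.7 = 6.344 mol
n(O2) = 821.9 / 22.7 = 36.21 mol
n/ν for C3H8 = 6.344/1 = 6.344
n/ν for O2 = 36.21/5 = 7.242
Smallest n/ν is C3H8 → limiting reagent.
theoretical n(CO2) = (3/1) × 6.344 = 19.03 mol → 837.5 g
% yield = 656 / 837.5 × 100 = 78.33 %

78.3 %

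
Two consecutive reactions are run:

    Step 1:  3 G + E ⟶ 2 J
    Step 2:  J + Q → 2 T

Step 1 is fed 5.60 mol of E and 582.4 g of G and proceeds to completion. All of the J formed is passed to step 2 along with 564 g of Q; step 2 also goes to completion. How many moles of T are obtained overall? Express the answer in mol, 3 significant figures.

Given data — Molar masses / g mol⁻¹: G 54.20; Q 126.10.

8.95 mol

Step 1:
n(E) = 5.600 mol
n(G) = 582.4 / 54.20 = 10.75 mol
n/ν for E = 5.600/1 = 5.600
n/ν for G = 10.75/3 = 3.583
Smallest n/ν is G → limiting reagent.
n(J) produced = (2/3) × 10.75 = 7.167 mol
Step 2:
n(J) available = 7.167 mol
n(Q) = 564.0 / 126.10 = 4.473 mol
n/ν for J = 7.167/1 = 7.167
n/ν for Q = 4.473/1 = 4.473
Smallest n/ν is Q → limiting reagent.
n(T) = (2/1) × 4.473 = 8.946 mol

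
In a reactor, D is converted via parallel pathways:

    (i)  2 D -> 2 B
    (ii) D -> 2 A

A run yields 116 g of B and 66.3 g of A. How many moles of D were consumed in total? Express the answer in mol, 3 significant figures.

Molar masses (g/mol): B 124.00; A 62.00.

n(B) = 116 / 124.00 = 0.9355 mol
n(A) = 66.3 / 62.00 = 1.069 mol
n(D) via (i) = (2/2)×0.9355 = 0.9355 mol
n(D) via (ii) = (1/2)×1.069 = 0.5345 mol
total n(D) = 0.9355 + 0.5345 = 1.470 mol

1.47 mol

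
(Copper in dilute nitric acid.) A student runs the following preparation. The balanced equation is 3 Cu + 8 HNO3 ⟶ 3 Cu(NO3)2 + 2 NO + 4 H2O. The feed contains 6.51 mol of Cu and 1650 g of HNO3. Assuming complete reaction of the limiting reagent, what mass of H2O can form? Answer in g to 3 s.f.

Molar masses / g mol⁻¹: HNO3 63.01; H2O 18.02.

156 g

n(Cu) = 6.510 mol
n(HNO3) = 1650 / 63.01 = 26.19 mol
n/ν for Cu = 6.510/3 = 2.170
n/ν for HNO3 = 26.19/8 = 3.274
Smallest n/ν is Cu → limiting reagent.
n(H2O) = (4/3) × 6.510 = 8.680 mol
mass = 8.680 × 18.02 = 156.4 g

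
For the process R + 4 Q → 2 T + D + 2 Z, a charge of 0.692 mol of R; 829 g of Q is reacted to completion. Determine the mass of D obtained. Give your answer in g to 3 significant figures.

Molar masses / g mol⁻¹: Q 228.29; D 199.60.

138 g

n(R) = 0.6920 mol
n(Q) = 829.0 / 228.29 = 3.631 mol
n/ν → R: 0.6920, Q: 0.9078; R is limiting.
n(D) = (1/1) × 0.6920 = 0.6920 mol
mass = 0.6920 × 199.60 = 138.1 g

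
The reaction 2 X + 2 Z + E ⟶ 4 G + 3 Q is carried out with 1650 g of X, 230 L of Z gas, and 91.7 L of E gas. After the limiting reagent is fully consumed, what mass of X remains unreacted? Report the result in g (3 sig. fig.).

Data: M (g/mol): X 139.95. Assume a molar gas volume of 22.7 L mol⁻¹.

519 g

n(X) = 1650 / 139.95 = 11.79 mol
n(Z) = 230.0 / 22.7 = 10.13 mol
n(E) = 91.70 / 22.7 = 4.040 mol
n/ν for X = 11.79/2 = 5.895
n/ν for Z = 10.13/2 = 5.065
n/ν for E = 4.040/1 = 4.040
Smallest n/ν is E → limiting reagent.
X consumed = (2/1) × 4.040 = 8.080 mol
X remaining = 11.79 − 8.080 = 3.710 mol
mass = 3.710 × 139.95 = 519.2 g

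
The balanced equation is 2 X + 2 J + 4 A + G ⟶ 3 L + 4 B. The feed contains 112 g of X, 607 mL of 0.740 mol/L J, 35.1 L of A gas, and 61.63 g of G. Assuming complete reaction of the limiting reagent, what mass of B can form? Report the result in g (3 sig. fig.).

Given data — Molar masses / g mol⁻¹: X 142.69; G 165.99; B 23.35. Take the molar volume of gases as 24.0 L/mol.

21.0 g

n(X) = 112.0 / 142.69 = 0.7849 mol
n(J) = 0.740 × 607.0/1000 = 0.4492 mol
n(A) = 35.10 / 24.0 = 1.463 mol
n(G) = 61.63 / 165.99 = 0.3713 mol
n/ν for X = 0.7849/2 = 0.3925
n/ν for J = 0.4492/2 = 0.2246
n/ν for A = 1.463/4 = 0.3658
n/ν for G = 0.3713/1 = 0.3713
Smallest n/ν is J → limiting reagent.
n(B) = (4/2) × 0.4492 = 0.8984 mol
mass = 0.8984 × 23.35 = 20.98 g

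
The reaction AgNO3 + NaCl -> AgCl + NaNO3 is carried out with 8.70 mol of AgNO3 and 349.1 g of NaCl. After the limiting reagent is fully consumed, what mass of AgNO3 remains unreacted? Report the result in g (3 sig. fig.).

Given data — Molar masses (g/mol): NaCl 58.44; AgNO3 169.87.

463 g

n(AgNO3) = 8.700 mol
n(NaCl) = 349.1 / 58.44 = 5.974 mol
n/ν for AgNO3 = 8.700/1 = 8.700
n/ν for NaCl = 5.974/1 = 5.974
Smallest n/ν is NaCl → limiting reagent.
AgNO3 consumed = (1/1) × 5.974 = 5.974 mol
AgNO3 remaining = 8.700 − 5.974 = 2.726 mol
mass = 2.726 × 169.87 = 463.1 g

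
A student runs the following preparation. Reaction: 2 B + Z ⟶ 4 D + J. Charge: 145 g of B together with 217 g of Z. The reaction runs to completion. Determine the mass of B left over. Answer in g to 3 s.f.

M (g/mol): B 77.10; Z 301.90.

34.2 g

n(B) = 145.0 / 77.10 = 1.881 mol
n(Z) = 217.0 / 301.90 = 0.7188 mol
n/ν for B = 1.881/2 = 0.9405
n/ν for Z = 0.7188/1 = 0.7188
Smallest n/ν is Z → limiting reagent.
B consumed = (2/1) × 0.7188 = 1.438 mol
B remaining = 1.881 − 1.438 = 0.4430 mol
mass = 0.4430 × 77.10 = 34.16 g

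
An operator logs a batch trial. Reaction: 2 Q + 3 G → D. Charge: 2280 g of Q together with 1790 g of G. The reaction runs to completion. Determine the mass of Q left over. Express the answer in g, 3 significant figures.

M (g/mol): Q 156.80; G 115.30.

657 g

n(Q) = 2280 / 156.80 = 14.54 mol
n(G) = 1790 / 115.30 = 15.52 mol
n/ν → Q: 7.270, G: 5.173; G is limiting.
Q consumed = (2/3) × 15.52 = 10.35 mol
Q remaining = 14.54 − 10.35 = 4.190 mol
mass = 4.190 × 156.80 = 657.0 g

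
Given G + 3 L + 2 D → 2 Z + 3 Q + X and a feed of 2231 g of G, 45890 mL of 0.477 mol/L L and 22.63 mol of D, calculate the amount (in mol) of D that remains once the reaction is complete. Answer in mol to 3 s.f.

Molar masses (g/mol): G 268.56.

8.04 mol

n(G) = 2231 / 268.56 = 8.307 mol
n(L) = 0.477 × 45890/1000 = 21.89 mol
n(D) = 22.63 mol
n/ν for G = 8.307/1 = 8.307
n/ν for L = 21.89/3 = 7.297
n/ν for D = 22.63/2 = 11.32
Smallest n/ν is L → limiting reagent.
D consumed = (2/3) × 21.89 = 14.59 mol
D remaining = 22.63 − 14.59 = 8.040 mol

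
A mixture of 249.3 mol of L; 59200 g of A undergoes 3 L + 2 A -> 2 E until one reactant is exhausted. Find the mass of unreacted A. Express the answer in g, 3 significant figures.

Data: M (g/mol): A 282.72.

n(L) = 249.3 mol
n(A) = 59200 / 282.72 = 209.4 mol
n/ν for L = 249.3/3 = 83.10
n/ν for A = 209.4/2 = 104.7
Smallest n/ν is L → limiting reagent.
A consumed = (2/3) × 249.3 = 166.2 mol
A remaining = 209.4 − 166.2 = 43.20 mol
mass = 43.20 × 282.72 = 12210 g

12200 g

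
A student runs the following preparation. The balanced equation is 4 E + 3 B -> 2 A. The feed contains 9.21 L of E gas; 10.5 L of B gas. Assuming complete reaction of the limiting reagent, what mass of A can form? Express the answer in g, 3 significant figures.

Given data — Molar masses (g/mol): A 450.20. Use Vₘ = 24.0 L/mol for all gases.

n(E) = 9.210 / 24.0 = 0.3838 mol
n(B) = 10.50 / 24.0 = 0.4375 mol
n/ν → E: 0.09595, B: 0.1458; E is limiting.
n(A) = (2/4) × 0.3838 = 0.1919 mol
mass = 0.1919 × 450.20 = 86.39 g

86.4 g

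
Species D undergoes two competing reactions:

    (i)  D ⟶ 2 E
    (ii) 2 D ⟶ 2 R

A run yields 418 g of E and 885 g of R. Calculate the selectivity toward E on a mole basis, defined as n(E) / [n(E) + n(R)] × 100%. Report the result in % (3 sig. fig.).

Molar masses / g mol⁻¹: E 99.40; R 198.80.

n(E) = 418 / 99.40 = 4.205 mol
n(R) = 885 / 198.80 = 4.452 mol
selectivity = 4.205/(4.205+4.452) × 100 = 48.57 %

48.6 %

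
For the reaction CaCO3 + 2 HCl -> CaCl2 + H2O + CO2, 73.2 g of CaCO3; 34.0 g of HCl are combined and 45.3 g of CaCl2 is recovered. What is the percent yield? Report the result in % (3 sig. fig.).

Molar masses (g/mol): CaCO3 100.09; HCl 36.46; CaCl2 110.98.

87.5 %

n(CaCO3) = 73.20 / 100.09 = 0.7313 mol
n(HCl) = 34.00 / 36.46 = 0.9325 mol
n/ν for CaCO3 = 0.7313/1 = 0.7313
n/ν for HCl = 0.9325/2 = 0.4663
Smallest n/ν is HCl → limiting reagent.
theoretical n(CaCl2) = (1/2) × 0.9325 = 0.4663 mol → 51.75 g
% yield = 45.3 / 51.75 × 100 = 87.54 %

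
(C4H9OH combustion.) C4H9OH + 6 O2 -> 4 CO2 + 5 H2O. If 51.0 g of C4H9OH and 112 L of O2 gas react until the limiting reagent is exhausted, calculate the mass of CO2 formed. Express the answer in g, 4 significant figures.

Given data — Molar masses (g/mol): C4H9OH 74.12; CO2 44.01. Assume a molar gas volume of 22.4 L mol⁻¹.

121.1 g

n(C4H9OH) = 51.00 / 74.12 = 0.6881 mol
n(O2) = 112.0 / 22.4 = 5.000 mol
n/ν for C4H9OH = 0.6881/1 = 0.6881
n/ν for O2 = 5.000/6 = 0.8333
Smallest n/ν is C4H9OH → limiting reagent.
n(CO2) = (4/1) × 0.6881 = 2.752 mol
mass = 2.752 × 44.01 = 121.1 g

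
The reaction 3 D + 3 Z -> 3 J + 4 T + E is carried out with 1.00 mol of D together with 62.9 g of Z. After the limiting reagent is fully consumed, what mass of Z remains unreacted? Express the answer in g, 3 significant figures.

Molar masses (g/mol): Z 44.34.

n(D) = 1.000 mol
n(Z) = 62.90 / 44.34 = 1.419 mol
n/ν → D: 0.3333, Z: 0.4730; D is limiting.
Z consumed = (3/3) × 1.000 = 1.000 mol
Z remaining = 1.419 − 1.000 = 0.4190 mol
mass = 0.4190 × 44.34 = 18.58 g

18.6 g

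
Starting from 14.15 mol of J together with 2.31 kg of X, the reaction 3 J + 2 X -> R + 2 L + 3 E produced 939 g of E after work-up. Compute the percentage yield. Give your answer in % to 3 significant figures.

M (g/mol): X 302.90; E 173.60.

n(J) = 14.15 mol
n(X) = 2.310×1000 / 302.90 = 7.626 mol
n/ν → J: 4.717, X: 3.813; X is limiting.
theoretical n(E) = (3/2) × 7.626 = 11.44 mol → 1986 g
% yield = 939 / 1986 × 100 = 47.28 %

47.3 %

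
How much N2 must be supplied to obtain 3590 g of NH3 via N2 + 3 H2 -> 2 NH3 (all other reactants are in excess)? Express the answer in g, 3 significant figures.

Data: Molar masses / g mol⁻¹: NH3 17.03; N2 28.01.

n(NH3) = 3590 / 17.03 = 210.8 mol
n(N2) = (1/2) × 210.8 = 105.4 mol
mass = 105.4 × 28.01 = 2952 g

2950 g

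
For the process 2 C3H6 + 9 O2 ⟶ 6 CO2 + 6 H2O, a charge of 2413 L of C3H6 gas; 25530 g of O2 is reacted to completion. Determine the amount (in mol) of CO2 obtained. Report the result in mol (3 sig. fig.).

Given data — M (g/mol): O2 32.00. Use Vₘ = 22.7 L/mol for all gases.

n(C3H6) = 2413 / 22.7 = 106.3 mol
n(O2) = 25530 / 32.00 = 797.8 mol
n/ν → C3H6: 53.15, O2: 88.64; C3H6 is limiting.
n(CO2) = (6/2) × 106.3 = 318.9 mol

319 mol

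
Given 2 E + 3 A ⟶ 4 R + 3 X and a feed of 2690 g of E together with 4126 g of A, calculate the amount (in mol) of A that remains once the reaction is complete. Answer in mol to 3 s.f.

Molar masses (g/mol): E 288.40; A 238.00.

n(E) = 2690 / 288.40 = 9.327 mol
n(A) = 4126 / 238.00 = 17.34 mol
n/ν → E: 4.664, A: 5.780; E is limiting.
A consumed = (3/2) × 9.327 = 13.99 mol
A remaining = 17.34 − 13.99 = 3.350 mol

3.35 mol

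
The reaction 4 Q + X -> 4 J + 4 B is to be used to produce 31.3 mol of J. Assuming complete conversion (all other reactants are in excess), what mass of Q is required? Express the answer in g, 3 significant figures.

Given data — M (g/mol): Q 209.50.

n(J) = 31.30 mol
n(Q) = (4/4) × 31.30 = 31.30 mol
mass = 31.30 × 209.50 = 6557 g

6560 g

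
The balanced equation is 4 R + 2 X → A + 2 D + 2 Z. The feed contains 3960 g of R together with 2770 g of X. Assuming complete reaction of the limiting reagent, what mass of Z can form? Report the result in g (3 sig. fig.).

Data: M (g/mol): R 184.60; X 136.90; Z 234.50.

n(R) = 3960 / 184.60 = 21.45 mol
n(X) = 2770 / 136.90 = 20.23 mol
n/ν for R = 21.45/4 = 5.363
n/ν for X = 20.23/2 = 10.12
Smallest n/ν is R → limiting reagent.
n(Z) = (2/4) × 21.45 = 10.73 mol
mass = 10.73 × 234.50 = 2516 g

2520 g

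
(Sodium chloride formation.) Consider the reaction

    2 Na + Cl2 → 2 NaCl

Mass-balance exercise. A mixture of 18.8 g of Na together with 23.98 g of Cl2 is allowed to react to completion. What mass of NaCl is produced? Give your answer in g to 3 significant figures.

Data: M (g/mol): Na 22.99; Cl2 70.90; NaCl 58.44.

39.5 g

n(Na) = 18.80 / 22.99 = 0.8177 mol
n(Cl2) = 23.98 / 70.90 = 0.3382 mol
n/ν for Na = 0.8177/2 = 0.4089
n/ν for Cl2 = 0.3382/1 = 0.3382
Smallest n/ν is Cl2 → limiting reagent.
n(NaCl) = (2/1) × 0.3382 = 0.6764 mol
mass = 0.6764 × 58.44 = 39.53 g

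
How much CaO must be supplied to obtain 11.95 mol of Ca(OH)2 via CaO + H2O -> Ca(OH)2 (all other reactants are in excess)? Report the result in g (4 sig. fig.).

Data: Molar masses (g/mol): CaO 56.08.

n(Ca(OH)2) = 11.95 mol
n(CaO) = (1/1) × 11.95 = 11.95 mol
mass = 11.95 × 56.08 = 670.2 g

670.2 g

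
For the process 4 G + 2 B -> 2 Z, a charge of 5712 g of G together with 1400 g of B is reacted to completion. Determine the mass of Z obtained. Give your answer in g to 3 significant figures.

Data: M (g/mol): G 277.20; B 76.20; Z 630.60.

n(G) = 5712 / 277.20 = 20.61 mol
n(B) = 1400 / 76.20 = 18.37 mol
n/ν for G = 20.61/4 = 5.153
n/ν for B = 18.37/2 = 9.185
Smallest n/ν is G → limiting reagent.
n(Z) = (2/4) × 20.61 = 10.31 mol
mass = 10.31 × 630.60 = 6501 g

6500 g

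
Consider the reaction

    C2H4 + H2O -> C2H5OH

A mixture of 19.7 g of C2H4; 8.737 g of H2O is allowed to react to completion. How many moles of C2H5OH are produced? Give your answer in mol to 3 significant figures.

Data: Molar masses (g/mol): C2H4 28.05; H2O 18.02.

0.485 mol

n(C2H4) = 19.70 / 28.05 = 0.7023 mol
n(H2O) = 8.737 / 18.02 = 0.4849 mol
n/ν → C2H4: 0.7023, H2O: 0.4849; H2O is limiting.
n(C2H5OH) = (1/1) × 0.4849 = 0.4849 mol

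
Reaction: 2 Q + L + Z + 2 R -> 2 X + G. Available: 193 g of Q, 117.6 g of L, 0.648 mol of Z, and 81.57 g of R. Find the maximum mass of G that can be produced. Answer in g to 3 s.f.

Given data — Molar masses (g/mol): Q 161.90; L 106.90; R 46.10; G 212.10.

126 g

n(Q) = 193.0 / 161.90 = 1.192 mol
n(L) = 117.6 / 106.90 = 1.100 mol
n(Z) = 0.6480 mol
n(R) = 81.57 / 46.10 = 1.769 mol
n/ν for Q = 1.192/2 = 0.5960
n/ν for L = 1.100/1 = 1.100
n/ν for Z = 0.6480/1 = 0.6480
n/ν for R = 1.769/2 = 0.8845
Smallest n/ν is Q → limiting reagent.
n(G) = (1/2) × 1.192 = 0.5960 mol
mass = 0.5960 × 212.10 = 126.4 g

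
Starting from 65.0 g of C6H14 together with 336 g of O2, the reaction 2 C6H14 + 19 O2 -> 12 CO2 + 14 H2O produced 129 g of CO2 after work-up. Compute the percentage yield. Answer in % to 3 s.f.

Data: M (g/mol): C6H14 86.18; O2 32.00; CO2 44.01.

n(C6H14) = 65.00 / 86.18 = 0.7542 mol
n(O2) = 336.0 / 32.00 = 10.50 mol
n/ν for C6H14 = 0.7542/2 = 0.3771
n/ν for O2 = 10.50/19 = 0.5526
Smallest n/ν is C6H14 → limiting reagent.
theoretical n(CO2) = (12/2) × 0.7542 = 4.525 mol → 199.1 g
% yield = 129 / 199.1 × 100 = 64.79 %

64.8 %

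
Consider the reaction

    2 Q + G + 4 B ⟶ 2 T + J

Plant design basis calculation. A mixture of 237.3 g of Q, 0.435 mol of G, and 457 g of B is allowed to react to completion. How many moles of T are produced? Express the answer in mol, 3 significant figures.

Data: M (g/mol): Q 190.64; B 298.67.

0.765 mol

n(Q) = 237.3 / 190.64 = 1.245 mol
n(G) = 0.4350 mol
n(B) = 457.0 / 298.67 = 1.530 mol
n/ν for Q = 1.245/2 = 0.6225
n/ν for G = 0.4350/1 = 0.4350
n/ν for B = 1.530/4 = 0.3825
Smallest n/ν is B → limiting reagent.
n(T) = (2/4) × 1.530 = 0.7650 mol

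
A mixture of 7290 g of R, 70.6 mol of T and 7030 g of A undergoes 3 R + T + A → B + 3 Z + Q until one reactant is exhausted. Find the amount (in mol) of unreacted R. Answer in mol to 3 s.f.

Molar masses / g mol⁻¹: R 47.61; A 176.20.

33.4 mol

n(R) = 7290 / 47.61 = 153.1 mol
n(T) = 70.60 mol
n(A) = 7030 / 176.20 = 39.90 mol
n/ν for R = 153.1/3 = 51.03
n/ν for T = 70.60/1 = 70.60
n/ν for A = 39.90/1 = 39.90
Smallest n/ν is A → limiting reagent.
R consumed = (3/1) × 39.90 = 119.7 mol
R remaining = 153.1 − 119.7 = 33.40 mol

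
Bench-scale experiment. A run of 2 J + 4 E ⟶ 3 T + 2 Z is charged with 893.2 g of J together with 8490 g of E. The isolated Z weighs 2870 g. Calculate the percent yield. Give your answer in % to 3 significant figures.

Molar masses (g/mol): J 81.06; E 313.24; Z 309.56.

84.1 %

n(J) = 893.2 / 81.06 = 11.02 mol
n(E) = 8490 / 313.24 = 27.10 mol
n/ν for J = 11.02/2 = 5.510
n/ν for E = 27.10/4 = 6.775
Smallest n/ν is J → limiting reagent.
theoretical n(Z) = (2/2) × 11.02 = 11.02 mol → 3411 g
% yield = 2870 / 3411 × 100 = 84.14 %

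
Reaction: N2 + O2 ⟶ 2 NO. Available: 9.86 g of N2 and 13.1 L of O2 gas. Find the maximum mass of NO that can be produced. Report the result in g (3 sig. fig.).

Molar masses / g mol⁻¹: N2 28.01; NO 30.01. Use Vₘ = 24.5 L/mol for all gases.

n(N2) = 9.860 / 28.01 = 0.3520 mol
n(O2) = 13.10 / 24.5 = 0.5347 mol
n/ν → N2: 0.3520, O2: 0.5347; N2 is limiting.
n(NO) = (2/1) × 0.3520 = 0.7040 mol
mass = 0.7040 × 30.01 = 21.13 g

21.1 g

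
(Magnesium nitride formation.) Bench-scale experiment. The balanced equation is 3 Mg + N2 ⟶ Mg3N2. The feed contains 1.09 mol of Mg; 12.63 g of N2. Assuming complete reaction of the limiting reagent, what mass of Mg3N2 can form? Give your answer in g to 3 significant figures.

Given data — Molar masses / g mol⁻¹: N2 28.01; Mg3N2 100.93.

n(Mg) = 1.090 mol
n(N2) = 12.63 / 28.01 = 0.4509 mol
n/ν for Mg = 1.090/3 = 0.3633
n/ν for N2 = 0.4509/1 = 0.4509
Smallest n/ν is Mg → limiting reagent.
n(Mg3N2) = (1/3) × 1.090 = 0.3633 mol
mass = 0.3633 × 100.93 = 36.67 g

36.7 g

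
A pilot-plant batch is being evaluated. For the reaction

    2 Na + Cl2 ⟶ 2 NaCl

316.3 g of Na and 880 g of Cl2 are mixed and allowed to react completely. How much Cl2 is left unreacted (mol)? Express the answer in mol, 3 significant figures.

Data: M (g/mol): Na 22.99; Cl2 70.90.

5.53 mol

n(Na) = 316.3 / 22.99 = 13.76 mol
n(Cl2) = 880.0 / 70.90 = 12.41 mol
n/ν for Na = 13.76/2 = 6.880
n/ν for Cl2 = 12.41/1 = 12.41
Smallest n/ν is Na → limiting reagent.
Cl2 consumed = (1/2) × 13.76 = 6.880 mol
Cl2 remaining = 12.41 − 6.880 = 5.530 mol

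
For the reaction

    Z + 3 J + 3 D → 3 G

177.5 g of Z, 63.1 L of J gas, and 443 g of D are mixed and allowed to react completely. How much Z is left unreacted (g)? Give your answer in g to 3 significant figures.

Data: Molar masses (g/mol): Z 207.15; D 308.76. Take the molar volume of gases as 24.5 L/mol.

78.4 g

n(Z) = 177.5 / 207.15 = 0.8569 mol
n(J) = 63.10 / 24.5 = 2.576 mol
n(D) = 443.0 / 308.76 = 1.435 mol
n/ν → Z: 0.8569, J: 0.8587, D: 0.4783; D is limiting.
Z consumed = (1/3) × 1.435 = 0.4783 mol
Z remaining = 0.8569 − 0.4783 = 0.3786 mol
mass = 0.3786 × 207.15 = 78.43 g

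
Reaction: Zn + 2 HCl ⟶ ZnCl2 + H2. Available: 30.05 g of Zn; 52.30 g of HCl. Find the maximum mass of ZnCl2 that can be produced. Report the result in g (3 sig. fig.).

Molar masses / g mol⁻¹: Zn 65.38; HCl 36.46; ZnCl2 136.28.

n(Zn) = 30.05 / 65.38 = 0.4596 mol
n(HCl) = 52.30 / 36.46 = 1.434 mol
n/ν for Zn = 0.4596/1 = 0.4596
n/ν for HCl = 1.434/2 = 0.7170
Smallest n/ν is Zn → limiting reagent.
n(ZnCl2) = (1/1) × 0.4596 = 0.4596 mol
mass = 0.4596 × 136.28 = 62.63 g

62.6 g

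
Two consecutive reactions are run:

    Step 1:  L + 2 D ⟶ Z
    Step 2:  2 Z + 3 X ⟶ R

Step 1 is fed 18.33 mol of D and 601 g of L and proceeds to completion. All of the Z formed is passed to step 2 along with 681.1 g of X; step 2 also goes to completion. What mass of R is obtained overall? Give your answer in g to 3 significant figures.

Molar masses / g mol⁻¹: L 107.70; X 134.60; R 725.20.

Step 1:
n(D) = 18.33 mol
n(L) = 601.0 / 107.70 = 5.580 mol
n/ν → D: 9.165, L: 5.580; L is limiting.
n(Z) produced = (1/1) × 5.580 = 5.580 mol
Step 2:
n(Z) available = 5.580 mol
n(X) = 681.1 / 134.60 = 5.060 mol
n/ν → Z: 2.790, X: 1.687; X is limiting.
n(R) = (1/3) × 5.060 = 1.687 mol
mass = 1.687 × 725.20 = 1223 g

1220 g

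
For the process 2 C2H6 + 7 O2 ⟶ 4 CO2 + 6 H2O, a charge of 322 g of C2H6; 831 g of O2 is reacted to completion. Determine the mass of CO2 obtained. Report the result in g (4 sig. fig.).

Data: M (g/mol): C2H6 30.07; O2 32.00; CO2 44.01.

n(C2H6) = 322.0 / 30.07 = 10.71 mol
n(O2) = 831.0 / 32.00 = 25.97 mol
n/ν → C2H6: 5.355, O2: 3.710; O2 is limiting.
n(CO2) = (4/7) × 25.97 = 14.84 mol
mass = 14.84 × 44.01 = 653.1 g

653.1 g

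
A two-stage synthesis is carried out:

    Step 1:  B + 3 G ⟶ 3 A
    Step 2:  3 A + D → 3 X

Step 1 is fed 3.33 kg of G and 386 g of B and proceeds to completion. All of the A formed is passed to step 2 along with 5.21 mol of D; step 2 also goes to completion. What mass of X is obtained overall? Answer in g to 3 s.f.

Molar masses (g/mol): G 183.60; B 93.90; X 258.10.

Step 1:
n(G) = 3.330×1000 / 183.60 = 18.14 mol
n(B) = 386.0 / 93.90 = 4.111 mol
n/ν → G: 6.047, B: 4.111; B is limiting.
n(A) produced = (3/1) × 4.111 = 12.33 mol
Step 2:
n(A) available = 12.33 mol
n(D) = 5.210 mol
n/ν → A: 4.110, D: 5.210; A is limiting.
n(X) = (3/3) × 12.33 = 12.33 mol
mass = 12.33 × 258.10 = 3182 g

3180 g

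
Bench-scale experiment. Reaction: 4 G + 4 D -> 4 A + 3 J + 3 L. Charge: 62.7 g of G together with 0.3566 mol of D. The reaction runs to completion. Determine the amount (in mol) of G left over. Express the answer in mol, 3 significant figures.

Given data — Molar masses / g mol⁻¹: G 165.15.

0.0231 mol

n(G) = 62.70 / 165.15 = 0.3797 mol
n(D) = 0.3566 mol
n/ν for G = 0.3797/4 = 0.09493
n/ν for D = 0.3566/4 = 0.08915
Smallest n/ν is D → limiting reagent.
G consumed = (4/4) × 0.3566 = 0.3566 mol
G remaining = 0.3797 − 0.3566 = 0.02310 mol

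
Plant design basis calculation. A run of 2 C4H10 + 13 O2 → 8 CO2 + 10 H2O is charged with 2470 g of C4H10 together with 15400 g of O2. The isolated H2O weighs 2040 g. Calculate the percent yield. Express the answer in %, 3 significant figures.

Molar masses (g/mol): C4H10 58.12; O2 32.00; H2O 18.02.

53.3 %

n(C4H10) = 2470 / 58.12 = 42.50 mol
n(O2) = 15400 / 32.00 = 481.3 mol
n/ν for C4H10 = 42.50/2 = 21.25
n/ν for O2 = 481.3/13 = 37.02
Smallest n/ν is C4H10 → limiting reagent.
theoretical n(H2O) = (10/2) × 42.50 = 212.5 mol → 3829 g
% yield = 2040 / 3829 × 100 = 53.28 %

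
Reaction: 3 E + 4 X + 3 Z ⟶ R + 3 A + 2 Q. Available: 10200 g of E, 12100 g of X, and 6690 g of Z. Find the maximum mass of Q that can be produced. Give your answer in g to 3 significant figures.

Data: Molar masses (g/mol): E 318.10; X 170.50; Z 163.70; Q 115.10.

2460 g

n(E) = 10200 / 318.10 = 32.07 mol
n(X) = 12100 / 170.50 = 70.97 mol
n(Z) = 6690 / 163.70 = 40.87 mol
n/ν for E = 32.07/3 = 10.69
n/ν for X = 70.97/4 = 17.74
n/ν for Z = 40.87/3 = 13.62
Smallest n/ν is E → limiting reagent.
n(Q) = (2/3) × 32.07 = 21.38 mol
mass = 21.38 × 115.10 = 2461 g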